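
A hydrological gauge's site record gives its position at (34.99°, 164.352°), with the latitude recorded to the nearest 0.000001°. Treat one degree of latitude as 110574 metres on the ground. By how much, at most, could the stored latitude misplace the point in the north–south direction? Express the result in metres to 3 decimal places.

0.055 metres

Rounding to 6 decimal places leaves the latitude within ±5e-07° of the true value.
So the N–S error is at most 5e-07 × 110574 = 0.055287 m.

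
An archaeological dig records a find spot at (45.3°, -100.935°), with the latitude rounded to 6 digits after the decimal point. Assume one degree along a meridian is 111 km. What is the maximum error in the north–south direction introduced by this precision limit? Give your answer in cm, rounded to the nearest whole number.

6 cm

Rounding to 6 decimal places leaves the latitude within ±5e-07° of the true value.
So the N–S error is at most 5e-07 × 111000 = 0.0555 m.
That is 0.0555 m = 5.55 cm.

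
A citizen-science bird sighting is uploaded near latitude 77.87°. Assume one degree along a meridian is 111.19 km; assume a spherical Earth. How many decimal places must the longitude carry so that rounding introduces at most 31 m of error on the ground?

At 77.87° one degree of longitude covers 111190 × cos 77.87° ≈ 111190 × 0.2101 ≈ 23364.4 m.
With N decimal places the half-ulp bound is 0.5·10⁻ᴺ°, or 0.5·10⁻ᴺ × 23364.4 m on the ground.
Need 0.5 × 23364.4 × 10⁻ᴺ ≤ 31 → 10⁻ᴺ ≤ 2.654e-03, so N ≥ 2.58.
At 2 places the error can reach 117 m, but 3 places keeps it to 11.7 m.

3 decimal places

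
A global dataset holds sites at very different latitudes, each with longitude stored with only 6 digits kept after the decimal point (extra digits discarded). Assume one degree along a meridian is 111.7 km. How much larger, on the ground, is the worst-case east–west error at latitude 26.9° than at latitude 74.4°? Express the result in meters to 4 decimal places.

Truncating at 6 decimal places can drop up to a full unit in the last place, so the longitude may be off by as much as 1e-06°.
Error at 26.9° = 1e-06° × 111700 × cos 26.9° ≈ 0.1117 × 0.8918 = 0.099614 m.
At 74.4°: 1e-06° × 111700 × cos 74.4° = 1e-06 × 111700 × 0.2689 ≈ 0.030038 m.
So the lower-latitude error exceeds the higher by 0.099614 − 0.030038 = 0.069575 m.

0.0696 meters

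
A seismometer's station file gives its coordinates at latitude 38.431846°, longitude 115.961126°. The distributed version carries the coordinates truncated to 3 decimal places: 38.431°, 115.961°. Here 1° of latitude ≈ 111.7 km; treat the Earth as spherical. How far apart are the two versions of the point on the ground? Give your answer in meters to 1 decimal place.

The latitude changed by +0.000846° and the longitude by +0.000126°.
N–S: 0.000846° × 111700 m/° = 94.4982 m.
East–west at this latitude: 0.000126° × 111700 × cos 38.431° ≈ 0.000126 × 87501 = 11.0251 m.
Hypotenuse of the two orthogonal shifts: √(94.4982² + 11.0251²) = 95.1392 m.

95.1 meters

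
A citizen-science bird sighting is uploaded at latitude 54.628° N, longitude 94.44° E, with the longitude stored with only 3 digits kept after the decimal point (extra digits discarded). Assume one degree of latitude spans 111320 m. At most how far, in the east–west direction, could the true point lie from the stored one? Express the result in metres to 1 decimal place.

64.4 metres

Truncating at 3 decimal places can drop up to a full unit in the last place, so the longitude may be off by as much as 0.001°.
One degree of longitude at 54.628° is 111320 × cos 54.628° ≈ 111320 × 0.5789 = 64441.2 m.
East–west error: 0.001° × 64441.2 m/° ≈ 64.4412 m.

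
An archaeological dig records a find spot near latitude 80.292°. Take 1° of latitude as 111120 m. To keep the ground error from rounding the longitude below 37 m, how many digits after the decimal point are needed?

3 decimal places

At 80.292° one degree of longitude covers 111120 × cos 80.292° ≈ 111120 × 0.1686 ≈ 18737.8 m.
With N decimal places the half-ulp bound is 0.5·10⁻ᴺ°, or 0.5·10⁻ᴺ × 18737.8 m on the ground.
Setting 9368.92 × 10⁻ᴺ ≤ 37 gives 10ᴺ ≥ 253.2, i.e. N ≥ 2.40.
N = 2 would give 93.7 m (too coarse); N = 3 gives 9.37 m ≤ 37 m.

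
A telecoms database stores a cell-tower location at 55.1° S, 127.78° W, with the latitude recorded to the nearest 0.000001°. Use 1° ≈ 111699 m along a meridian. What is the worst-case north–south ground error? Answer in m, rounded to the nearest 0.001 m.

Rounding to 6 decimal places leaves the latitude within ±5e-07° of the true value.
So the N–S error is at most 5e-07 × 111699 = 0.0558495 m.

0.056 m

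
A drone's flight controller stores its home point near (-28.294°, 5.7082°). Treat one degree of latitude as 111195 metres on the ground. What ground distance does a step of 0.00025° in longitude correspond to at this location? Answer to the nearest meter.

24 meters

0.00025° of longitude at 28.294° is 0.00025 × 111195 × cos 28.294° ≈ 0.00025 × 97910.2 = 24.4775 m.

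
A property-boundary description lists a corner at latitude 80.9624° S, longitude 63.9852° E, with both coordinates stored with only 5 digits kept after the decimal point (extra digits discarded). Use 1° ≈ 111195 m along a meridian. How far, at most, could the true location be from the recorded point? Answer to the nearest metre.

Truncating at 5 decimal places can drop up to a full unit in the last place, so each coordinate may be off by as much as 1e-05°.
North–south component: 1e-05° × 111195 = 1.11195 m.
E–W at 80.9624°: 1e-05° × 111195 × cos 80.9624° = 1e-05 × 111195 × 0.1571 ≈ 0.174668 m.
Combining orthogonally: (1.11195² + 0.174668²)^½ ≈ 1.12559 m.

1 metres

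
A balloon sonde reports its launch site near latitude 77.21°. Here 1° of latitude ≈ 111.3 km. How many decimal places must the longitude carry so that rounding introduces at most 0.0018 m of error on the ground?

7 decimal places

At 77.21° one degree of longitude covers 111300 × cos 77.21° ≈ 111300 × 0.2214 ≈ 24639.4 m.
N decimal places → at most half a unit in the last place, 0.5 × 10⁻ᴺ° = 24639.4/2 × 10⁻ᴺ m.
Setting 12319.7 × 10⁻ᴺ ≤ 0.0018 gives 10ᴺ ≥ 6.844e+06, i.e. N ≥ 6.84.
So 7 decimal places suffice (0.00123 m); 6 would allow up to 0.0123 m.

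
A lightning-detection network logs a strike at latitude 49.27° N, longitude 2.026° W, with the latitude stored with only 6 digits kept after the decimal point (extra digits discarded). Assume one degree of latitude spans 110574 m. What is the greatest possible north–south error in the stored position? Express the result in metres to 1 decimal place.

Truncating at 6 decimal places can drop up to a full unit in the last place, so the latitude may be off by as much as 1e-06°.
North–south distance: 1e-06° × 110574 m/° = 0.110574 m.

0.1 metres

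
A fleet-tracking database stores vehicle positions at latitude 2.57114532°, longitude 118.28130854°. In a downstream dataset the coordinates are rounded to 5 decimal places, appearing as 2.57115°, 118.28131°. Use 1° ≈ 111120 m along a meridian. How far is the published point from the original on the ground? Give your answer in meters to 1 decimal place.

The latitude changed by -0.00000468° and the longitude by -0.00000146°.
N–S: -0.00000468° × 111120 m/° = -0.520042 m.
East–west at this latitude: -0.00000146° × 111120 × cos 2.57115° ≈ -0.00000146 × 111008 = -0.162072 m.
Hypotenuse of the two orthogonal shifts: √(0.520042² + 0.162072²) = 0.544711 m.

0.5 meters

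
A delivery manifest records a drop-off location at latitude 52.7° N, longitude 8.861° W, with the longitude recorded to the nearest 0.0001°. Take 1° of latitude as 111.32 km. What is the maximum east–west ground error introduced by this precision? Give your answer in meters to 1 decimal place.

3.4 meters

Rounding to 4 decimal places leaves the longitude within ±5e-05° of the true value.
One degree of longitude at 52.7° is 111320 × cos 52.7° ≈ 111320 × 0.6060 = 67458.6 m.
Maximum E–W displacement: 5e-05 × 67458.6 = 3.37293 m.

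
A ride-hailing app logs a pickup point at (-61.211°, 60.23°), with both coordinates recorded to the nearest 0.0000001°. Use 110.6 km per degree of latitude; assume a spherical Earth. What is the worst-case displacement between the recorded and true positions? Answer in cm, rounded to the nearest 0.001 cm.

Rounding to 7 decimal places leaves each coordinate within ±5e-08° of the true value.
N–S: 5e-08° × 110600 m/° = 0.00553 m.
E–W at 61.211°: 5e-08° × 110600 × cos 61.211° = 5e-08 × 110600 × 0.4816 ≈ 0.00266317 m.
Worst case both components are at the extreme and orthogonal: √(0.00553² + 0.00266317²) ≈ 0.00613786 m.
That is 0.00613786 m = 0.61379 cm.

0.614 cm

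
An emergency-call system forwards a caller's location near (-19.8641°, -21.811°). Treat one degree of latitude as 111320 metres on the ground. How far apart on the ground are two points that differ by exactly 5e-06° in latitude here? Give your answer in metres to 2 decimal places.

0.56 metres

5e-06° × 111320 m/° = 0.5566 m.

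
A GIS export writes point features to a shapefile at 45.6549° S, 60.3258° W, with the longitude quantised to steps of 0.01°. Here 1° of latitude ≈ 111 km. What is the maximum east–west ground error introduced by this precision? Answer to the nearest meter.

388 meters

With a 0.01° grid the true value lies within half a step, ±0.01°/2 = ±0.005°, of the stored one.
One degree of longitude at 45.6549° is 111000 × cos 45.6549° ≈ 111000 × 0.6990 = 77586.6 m.
So at most 0.005° × 77586.6 ≈ 387.933 m east–west.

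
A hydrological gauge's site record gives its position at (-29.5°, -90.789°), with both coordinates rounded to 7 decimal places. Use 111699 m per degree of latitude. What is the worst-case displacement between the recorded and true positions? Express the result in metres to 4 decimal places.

Rounding to 7 decimal places leaves each coordinate within ±5e-08° of the true value.
North–south component: 5e-08° × 111699 = 0.00558495 m.
E–W at 29.5°: 5e-08° × 111699 × cos 29.5° = 5e-08 × 111699 × 0.8704 ≈ 0.00486089 m.
Worst case both components are at the extreme and orthogonal: √(0.00558495² + 0.00486089²) ≈ 0.00740405 m.

0.0074 metres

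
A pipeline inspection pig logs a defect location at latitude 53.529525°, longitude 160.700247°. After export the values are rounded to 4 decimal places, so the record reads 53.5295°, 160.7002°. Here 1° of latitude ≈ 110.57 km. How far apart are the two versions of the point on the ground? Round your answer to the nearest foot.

14 feet

Δlat = 53.529525 − 53.5295 = +0.000025°; Δlon = 160.700247 − 160.7002 = +0.000047°.
North–south shift: 0.000025 × 110570 = 2.76425 m.
East–west at this latitude: 0.000047° × 110570 × cos 53.5295° ≈ 0.000047 × 65723.8 = 3.08902 m.
Distance: √(2.76425² + 3.08902²) ≈ 4.14525 m.
Converting: 4.14525 m × 3.2808 ft/m ≈ 13.6 ft.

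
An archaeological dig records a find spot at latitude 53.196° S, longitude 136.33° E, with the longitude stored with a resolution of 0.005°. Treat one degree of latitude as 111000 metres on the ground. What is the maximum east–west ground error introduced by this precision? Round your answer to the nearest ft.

545 ft

With a 0.005° grid the true value lies within half a step, ±0.005°/2 = ±0.0025°, of the stored one.
Parallels shrink by cos φ, so at 53.196° a degree of longitude is 111000 × 0.5991 ≈ 66497.8 m.
So at most 0.0025° × 66497.8 ≈ 166.245 m east–west.
In feet: 166.245 m ÷ 0.3048 ≈ 545.42 ft.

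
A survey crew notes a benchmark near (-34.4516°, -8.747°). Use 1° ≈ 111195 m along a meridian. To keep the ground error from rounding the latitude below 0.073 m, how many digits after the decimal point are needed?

6

One degree of latitude covers 111195 m.
N decimal places → at most half a unit in the last place, 0.5 × 10⁻ᴺ° = 111195/2 × 10⁻ᴺ m.
Need 0.5 × 111195 × 10⁻ᴺ ≤ 0.073 → 10⁻ᴺ ≤ 1.313e-06, so N ≥ 5.88.
So 6 decimal places suffice (0.0556 m); 5 would allow up to 0.556 m.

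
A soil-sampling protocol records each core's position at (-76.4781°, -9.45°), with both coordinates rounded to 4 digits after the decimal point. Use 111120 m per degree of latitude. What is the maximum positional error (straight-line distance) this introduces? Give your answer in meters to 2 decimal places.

5.71 meters

Rounding to 4 decimal places leaves each coordinate within ±5e-05° of the true value.
North–south component: 5e-05° × 111120 = 5.556 m.
East–west component at 76.4781°: 5e-05° × 111120 × cos 76.4781° ≈ 5e-05 × 25981.7 ≈ 1.29909 m.
The two errors are perpendicular, so the maximum displacement is √(5.556² + 1.29909²) ≈ 5.70585 m.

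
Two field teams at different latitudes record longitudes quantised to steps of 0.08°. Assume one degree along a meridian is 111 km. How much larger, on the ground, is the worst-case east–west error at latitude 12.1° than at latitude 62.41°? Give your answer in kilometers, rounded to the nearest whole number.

With a 0.08° grid the true value lies within half a step, ±0.08°/2 = ±0.04°, of the stored one.
At 12.1°: 0.04° × 111000 × cos 12.1° = 0.04 × 111000 × 0.9778 ≈ 4341.4 m.
At 62.41°: 0.04° × 111000 × cos 62.41° = 0.04 × 111000 × 0.4631 ≈ 2056.3 m.
So the lower-latitude error exceeds the higher by 4341.4 − 2056.3 = 2285 m.
That is 2285.01 m = 2.285 km.

2 kilometers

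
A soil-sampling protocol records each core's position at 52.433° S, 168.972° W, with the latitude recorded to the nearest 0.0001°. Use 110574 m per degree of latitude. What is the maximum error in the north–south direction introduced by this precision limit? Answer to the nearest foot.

18 feet

Rounding to 4 decimal places leaves the latitude within ±5e-05° of the true value.
Along the meridian that is 5e-05° × 110574 m/° = 5.5287 m.
In feet: 5.5287 m ÷ 0.3048 ≈ 18.139 ft.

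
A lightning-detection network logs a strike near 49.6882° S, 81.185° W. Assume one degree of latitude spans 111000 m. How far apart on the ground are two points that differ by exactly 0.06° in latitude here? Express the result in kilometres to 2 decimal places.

6.66 kilometres

0.06° × 111000 m/° = 6660 m.
That is 6660 m = 6.66 km.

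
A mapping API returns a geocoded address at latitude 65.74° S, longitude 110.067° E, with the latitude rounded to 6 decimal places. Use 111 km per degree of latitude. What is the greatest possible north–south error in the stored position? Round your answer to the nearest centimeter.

6 centimeters

Rounding to 6 decimal places leaves the latitude within ±5e-07° of the true value.
Along the meridian that is 5e-07° × 111000 m/° = 0.0555 m.
That is 0.0555 m = 5.55 cm.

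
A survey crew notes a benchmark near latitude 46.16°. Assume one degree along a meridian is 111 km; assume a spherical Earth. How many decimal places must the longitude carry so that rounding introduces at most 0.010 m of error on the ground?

At 46.16° one degree of longitude covers 111000 × cos 46.16° ≈ 111000 × 0.6926 ≈ 76883.8 m.
Rounding to N decimal places gives at most 0.5 × 10⁻ᴺ degrees of error, i.e. 0.5 × 10⁻ᴺ × 76883.8 m.
Setting 38441.9 × 10⁻ᴺ ≤ 0.010 gives 10ᴺ ≥ 3.844e+06, i.e. N ≥ 6.58.
So 7 decimal places suffice (0.00384 m); 6 would allow up to 0.0384 m.

7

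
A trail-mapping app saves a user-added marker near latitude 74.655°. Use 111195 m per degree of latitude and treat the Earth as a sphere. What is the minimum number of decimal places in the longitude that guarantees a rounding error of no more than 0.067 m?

At 74.655° one degree of longitude covers 111195 × cos 74.655° ≈ 111195 × 0.2646 ≈ 29425.6 m.
N decimal places → at most half a unit in the last place, 0.5 × 10⁻ᴺ° = 29425.6/2 × 10⁻ᴺ m.
Need 0.5 × 29425.6 × 10⁻ᴺ ≤ 0.067 → 10⁻ᴺ ≤ 4.554e-06, so N ≥ 5.34.
N = 5 would give 0.147 m (too coarse); N = 6 gives 0.0147 m ≤ 0.067 m.

6 decimal places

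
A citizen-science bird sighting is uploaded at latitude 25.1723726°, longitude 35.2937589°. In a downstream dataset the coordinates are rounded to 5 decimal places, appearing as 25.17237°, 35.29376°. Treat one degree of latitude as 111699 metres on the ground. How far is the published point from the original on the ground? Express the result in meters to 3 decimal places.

Δlat = 25.1723726 − 25.17237 = +0.0000026°; Δlon = 35.2937589 − 35.29376 = -0.0000011°.
N–S: 0.0000026° × 111699 m/° = 0.290417 m.
East–west at this latitude: -0.0000011° × 111699 × cos 25.1724° ≈ -0.0000011 × 101091 = -0.1112 m.
Hypotenuse of the two orthogonal shifts: √(0.290417² + 0.1112²) = 0.310979 m.

0.311 meters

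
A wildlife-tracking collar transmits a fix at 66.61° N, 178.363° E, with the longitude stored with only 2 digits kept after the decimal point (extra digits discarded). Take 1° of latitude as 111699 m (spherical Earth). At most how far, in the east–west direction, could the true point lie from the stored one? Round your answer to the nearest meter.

Truncating at 2 decimal places can drop up to a full unit in the last place, so the longitude may be off by as much as 0.01°.
Parallels shrink by cos φ, so at 66.61° a degree of longitude is 111699 × 0.3970 ≈ 44343.1 m.
Maximum E–W displacement: 0.01 × 44343.1 = 443.431 m.

443 meters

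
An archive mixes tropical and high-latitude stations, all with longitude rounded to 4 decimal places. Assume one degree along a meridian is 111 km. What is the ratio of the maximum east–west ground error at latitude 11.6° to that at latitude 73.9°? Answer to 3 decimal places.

3.532

Rounding to 4 decimal places leaves the longitude within ±5e-05° of the true value.
Error at 11.6° = 5e-05° × 111000 × cos 11.6° ≈ 5.55 × 0.9796 = 5.4366 m.
At 73.9°: 5e-05° × 111000 × cos 73.9° = 5e-05 × 111000 × 0.2773 ≈ 1.5391 m.
The ratio reduces to cos 11.6° / cos 73.9° = 0.9796/0.2773 ≈ 3.5324.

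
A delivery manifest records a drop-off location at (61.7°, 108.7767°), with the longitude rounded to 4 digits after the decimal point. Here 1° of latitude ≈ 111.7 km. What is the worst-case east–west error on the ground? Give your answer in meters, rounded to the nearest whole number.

Rounding to 4 decimal places leaves the longitude within ±5e-05° of the true value.
One degree of longitude at 61.7° is 111700 × cos 61.7° ≈ 111700 × 0.4741 = 52955.7 m.
Maximum E–W displacement: 5e-05 × 52955.7 = 2.64778 m.

3 meters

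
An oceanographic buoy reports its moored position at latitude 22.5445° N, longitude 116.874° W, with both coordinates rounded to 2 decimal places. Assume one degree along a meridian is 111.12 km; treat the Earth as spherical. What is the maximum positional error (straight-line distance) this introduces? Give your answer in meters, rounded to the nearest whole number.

756 meters

Rounding to 2 decimal places leaves each coordinate within ±0.005° of the true value.
North–south component: 0.005° × 111120 = 555.6 m.
E–W at 22.5445°: 0.005° × 111120 × cos 22.5445° = 0.005 × 111120 × 0.9236 ≈ 513.142 m.
Worst case both components are at the extreme and orthogonal: √(555.6² + 513.142²) ≈ 756.311 m.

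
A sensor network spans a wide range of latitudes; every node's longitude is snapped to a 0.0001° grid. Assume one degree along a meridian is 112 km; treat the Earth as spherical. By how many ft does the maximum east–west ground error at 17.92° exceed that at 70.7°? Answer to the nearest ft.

With a 0.0001° grid the true value lies within half a step, ±0.0001°/2 = ±5e-05°, of the stored one.
Error at 17.92° = 5e-05° × 112000 × cos 17.92° ≈ 5.6 × 0.9515 = 5.3283 m.
At 70.7°: 5e-05° × 112000 × cos 70.7° = 5e-05 × 112000 × 0.3305 ≈ 1.8509 m.
So the lower-latitude error exceeds the higher by 5.3283 − 1.8509 = 3.4774 m.
Converting: 3.47745 m × 3.2808 ft/m ≈ 11.409 ft.

11 ft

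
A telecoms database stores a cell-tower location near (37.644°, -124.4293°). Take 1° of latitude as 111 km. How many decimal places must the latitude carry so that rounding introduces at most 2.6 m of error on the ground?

One degree of latitude covers 111000 m.
Rounding to N decimal places gives at most 0.5 × 10⁻ᴺ degrees of error, i.e. 0.5 × 10⁻ᴺ × 111000 m.
Need 0.5 × 111000 × 10⁻ᴺ ≤ 2.6 → 10⁻ᴺ ≤ 4.685e-05, so N ≥ 4.33.
At 4 places the error can reach 5.55 m, but 5 places keeps it to 0.555 m.

5 decimal places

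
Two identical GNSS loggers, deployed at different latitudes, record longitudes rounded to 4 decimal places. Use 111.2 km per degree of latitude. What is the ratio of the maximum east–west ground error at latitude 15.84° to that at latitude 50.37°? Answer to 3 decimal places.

1.508

Rounding to 4 decimal places leaves the longitude within ±5e-05° of the true value.
At 15.84°: 5e-05° × 111200 × cos 15.84° = 5e-05 × 111200 × 0.9620 ≈ 5.3489 m.
At 50.37°: 5e-05° × 111200 × cos 50.37° = 5e-05 × 111200 × 0.6378 ≈ 3.5463 m.
The ratio reduces to cos 15.84° / cos 50.37° = 0.9620/0.6378 ≈ 1.5083.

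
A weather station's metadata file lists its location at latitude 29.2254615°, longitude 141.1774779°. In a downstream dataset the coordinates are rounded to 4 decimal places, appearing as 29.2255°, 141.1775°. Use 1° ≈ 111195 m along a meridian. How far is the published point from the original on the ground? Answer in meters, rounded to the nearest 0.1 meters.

The latitude changed by -0.0000385° and the longitude by -0.0000221°.
N–S: -0.0000385° × 111195 m/° = -4.28101 m.
East–west at this latitude: -0.0000221° × 111195 × cos 29.2255° ≈ -0.0000221 × 97040.4 = -2.14459 m.
Distance: √(4.28101² + 2.14459²) ≈ 4.78814 m.

4.8 meters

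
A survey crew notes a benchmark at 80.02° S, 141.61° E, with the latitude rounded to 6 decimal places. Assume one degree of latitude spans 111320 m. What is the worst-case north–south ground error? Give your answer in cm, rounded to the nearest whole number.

Rounding to 6 decimal places leaves the latitude within ±5e-07° of the true value.
Along the meridian that is 5e-07° × 111320 m/° = 0.05566 m.
That is 0.05566 m = 5.566 cm.

6 cm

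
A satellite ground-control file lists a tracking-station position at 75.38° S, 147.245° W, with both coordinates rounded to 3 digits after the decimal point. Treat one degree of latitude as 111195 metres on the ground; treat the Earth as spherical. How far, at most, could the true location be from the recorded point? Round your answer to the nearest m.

Rounding to 3 decimal places leaves each coordinate within ±0.0005° of the true value.
Latitude error → 0.0005 × 111195 = 55.5975 m along the meridian.
East–west component at 75.38°: 0.0005° × 111195 × cos 75.38° ≈ 0.0005 × 28066.4 ≈ 14.0332 m.
Combining orthogonally: (55.5975² + 14.0332²)^½ ≈ 57.3412 m.

57 m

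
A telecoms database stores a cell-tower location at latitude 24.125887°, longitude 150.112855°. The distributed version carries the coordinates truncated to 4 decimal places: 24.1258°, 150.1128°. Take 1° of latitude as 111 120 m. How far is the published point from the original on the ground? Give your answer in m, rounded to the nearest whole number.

11 m

Δlat = 24.125887 − 24.1258 = +0.000087°; Δlon = 150.112855 − 150.1128 = +0.000055°.
North–south shift: 0.000087 × 111120 = 9.66744 m.
E–W at 24.1258°: 0.000055° × 111120 × cos 24.1258° = 0.000055 × 111120 × 0.9127 ≈ 5.57775 m.
Combined displacement = (9.66744² + 5.57775²)^½ ≈ 11.1611 m.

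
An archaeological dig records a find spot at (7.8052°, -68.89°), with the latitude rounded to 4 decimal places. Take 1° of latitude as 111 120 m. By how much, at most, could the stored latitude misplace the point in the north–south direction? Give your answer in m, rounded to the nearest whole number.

6 m

Rounding to 4 decimal places leaves the latitude within ±5e-05° of the true value.
North–south distance: 5e-05° × 111120 m/° = 5.556 m.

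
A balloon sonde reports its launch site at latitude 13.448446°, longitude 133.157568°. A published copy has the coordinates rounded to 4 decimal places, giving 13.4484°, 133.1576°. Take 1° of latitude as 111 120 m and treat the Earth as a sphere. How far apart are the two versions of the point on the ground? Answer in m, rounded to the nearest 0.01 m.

6.17 m

Δlat = 13.448446 − 13.4484 = +0.000046°; Δlon = 133.157568 − 133.1576 = -0.000032°.
North–south shift: 0.000046 × 111120 = 5.11152 m.
E–W at 13.4484°: -0.000032° × 111120 × cos 13.4484° = -0.000032 × 111120 × 0.9726 ≈ -3.45834 m.
Combined displacement = (5.11152² + 3.45834²)^½ ≈ 6.17153 m.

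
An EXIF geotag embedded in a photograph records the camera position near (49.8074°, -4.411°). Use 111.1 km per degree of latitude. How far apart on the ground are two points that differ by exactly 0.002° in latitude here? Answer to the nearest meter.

222 meters

0.002° × 111100 m/° = 222.2 m.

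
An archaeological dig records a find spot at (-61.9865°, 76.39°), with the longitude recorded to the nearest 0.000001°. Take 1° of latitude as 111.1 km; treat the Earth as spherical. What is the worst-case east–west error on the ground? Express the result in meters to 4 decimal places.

0.0261 meters

Rounding to 6 decimal places leaves the longitude within ±5e-07° of the true value.
Parallels shrink by cos φ, so at 61.9865° a degree of longitude is 111100 × 0.4697 ≈ 52181.4 m.
East–west error: 5e-07° × 52181.4 m/° ≈ 0.0260907 m.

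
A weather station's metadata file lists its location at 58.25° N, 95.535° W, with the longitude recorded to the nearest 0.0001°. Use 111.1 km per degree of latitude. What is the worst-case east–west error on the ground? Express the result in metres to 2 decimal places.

Rounding to 4 decimal places leaves the longitude within ±5e-05° of the true value.
Parallels shrink by cos φ, so at 58.25° a degree of longitude is 111100 × 0.5262 ≈ 58462.4 m.
East–west error: 5e-05° × 58462.4 m/° ≈ 2.92312 m.

2.92 metres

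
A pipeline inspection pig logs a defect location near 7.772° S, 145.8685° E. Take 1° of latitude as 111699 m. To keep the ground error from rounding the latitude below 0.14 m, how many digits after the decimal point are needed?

6 decimal places

One degree of latitude covers 111699 m.
Rounding to N decimal places gives at most 0.5 × 10⁻ᴺ degrees of error, i.e. 0.5 × 10⁻ᴺ × 111699 m.
Need 0.5 × 111699 × 10⁻ᴺ ≤ 0.14 → 10⁻ᴺ ≤ 2.507e-06, so N ≥ 5.60.
N = 5 would give 0.558 m (too coarse); N = 6 gives 0.0558 m ≤ 0.14 m.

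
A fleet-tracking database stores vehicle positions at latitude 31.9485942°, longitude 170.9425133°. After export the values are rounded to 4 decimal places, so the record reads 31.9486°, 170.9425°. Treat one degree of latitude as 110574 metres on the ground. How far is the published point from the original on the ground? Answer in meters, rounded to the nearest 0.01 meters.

1.40 meters

The latitude changed by -0.0000058° and the longitude by +0.0000133°.
North–south shift: -0.0000058 × 110574 = -0.641329 m.
East–west at this latitude: 0.0000133° × 110574 × cos 31.9486° ≈ 0.0000133 × 93824.6 = 1.24787 m.
Hypotenuse of the two orthogonal shifts: √(0.641329² + 1.24787²) = 1.40302 m.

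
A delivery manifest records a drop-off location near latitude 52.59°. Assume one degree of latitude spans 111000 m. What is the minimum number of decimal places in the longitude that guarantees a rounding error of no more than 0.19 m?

At 52.59° one degree of longitude covers 111000 × cos 52.59° ≈ 111000 × 0.6075 ≈ 67434.1 m.
N decimal places → at most half a unit in the last place, 0.5 × 10⁻ᴺ° = 67434.1/2 × 10⁻ᴺ m.
Setting 33717.1 × 10⁻ᴺ ≤ 0.19 gives 10ᴺ ≥ 1.775e+05, i.e. N ≥ 5.25.
N = 5 would give 0.337 m (too coarse); N = 6 gives 0.0337 m ≤ 0.19 m.

6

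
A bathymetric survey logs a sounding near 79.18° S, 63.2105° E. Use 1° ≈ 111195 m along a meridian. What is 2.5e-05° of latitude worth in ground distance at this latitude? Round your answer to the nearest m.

3 m

2.5e-05° × 111195 m/° = 2.77988 m.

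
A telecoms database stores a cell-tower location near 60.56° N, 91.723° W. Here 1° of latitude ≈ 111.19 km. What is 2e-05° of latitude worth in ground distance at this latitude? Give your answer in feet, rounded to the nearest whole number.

2e-05° × 111190 m/° = 2.2238 m.
In feet: 2.2238 m ÷ 0.3048 ≈ 7.2959 ft.

7 feet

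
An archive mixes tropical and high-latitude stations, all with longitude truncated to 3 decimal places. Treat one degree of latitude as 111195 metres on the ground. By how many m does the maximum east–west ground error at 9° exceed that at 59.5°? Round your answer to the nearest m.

Truncating at 3 decimal places can drop up to a full unit in the last place, so the longitude may be off by as much as 0.001°.
At 9°: 0.001° × 111195 × cos 9° = 0.001 × 111195 × 0.9877 ≈ 109.83 m.
At 59.5°: 0.001° × 111195 × cos 59.5° = 0.001 × 111195 × 0.5075 ≈ 56.436 m.
So the lower-latitude error exceeds the higher by 109.83 − 56.436 = 53.39 m.

53 m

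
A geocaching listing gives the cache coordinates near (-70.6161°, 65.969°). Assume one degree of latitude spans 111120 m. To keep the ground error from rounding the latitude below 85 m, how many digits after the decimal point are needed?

3

One degree of latitude covers 111120 m.
With N decimal places the half-ulp bound is 0.5·10⁻ᴺ°, or 0.5·10⁻ᴺ × 111120 m on the ground.
Need 0.5 × 111120 × 10⁻ᴺ ≤ 85 → 10⁻ᴺ ≤ 1.530e-03, so N ≥ 2.82.
At 2 places the error can reach 556 m, but 3 places keeps it to 55.6 m.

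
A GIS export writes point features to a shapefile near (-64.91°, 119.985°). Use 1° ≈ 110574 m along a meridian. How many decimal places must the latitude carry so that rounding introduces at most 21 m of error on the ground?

One degree of latitude covers 110574 m.
With N decimal places the half-ulp bound is 0.5·10⁻ᴺ°, or 0.5·10⁻ᴺ × 110574 m on the ground.
Need 0.5 × 110574 × 10⁻ᴺ ≤ 21 → 10⁻ᴺ ≤ 3.798e-04, so N ≥ 3.42.
N = 3 would give 55.3 m (too coarse); N = 4 gives 5.53 m ≤ 21 m.

4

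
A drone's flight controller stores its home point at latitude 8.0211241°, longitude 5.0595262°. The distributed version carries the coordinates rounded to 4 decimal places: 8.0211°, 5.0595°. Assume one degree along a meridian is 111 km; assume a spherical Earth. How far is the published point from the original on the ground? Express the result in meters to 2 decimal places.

3.93 meters

Δlat = 8.0211241 − 8.0211 = +0.0000241°; Δlon = 5.0595262 − 5.0595 = +0.0000262°.
North–south shift: 0.0000241 × 111000 = 2.6751 m.
East–west at this latitude: 0.0000262° × 111000 × cos 8.0211° ≈ 0.0000262 × 109914 = 2.87975 m.
Combined displacement = (2.6751² + 2.87975²)^½ ≈ 3.93054 m.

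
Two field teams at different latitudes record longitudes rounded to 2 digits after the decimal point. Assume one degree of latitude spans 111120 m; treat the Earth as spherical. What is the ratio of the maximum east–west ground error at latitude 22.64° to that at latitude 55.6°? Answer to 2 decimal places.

1.63

Rounding to 2 decimal places leaves the longitude within ±0.005° of the true value.
Error at 22.64° = 0.005° × 111120 × cos 22.64° ≈ 555.6 × 0.9229 = 512.79 m.
Error at 55.6° = 0.005° × 111120 × cos 55.6° ≈ 555.6 × 0.5650 = 313.9 m.
Ratio: 512.79 / 313.9 = cos 22.64° / cos 55.6° ≈ 1.6336.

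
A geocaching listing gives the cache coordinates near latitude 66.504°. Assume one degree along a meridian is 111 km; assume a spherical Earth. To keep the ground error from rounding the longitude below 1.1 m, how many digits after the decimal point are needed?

At 66.504° one degree of longitude covers 111000 × cos 66.504° ≈ 111000 × 0.3987 ≈ 44254 m.
Rounding to N decimal places gives at most 0.5 × 10⁻ᴺ degrees of error, i.e. 0.5 × 10⁻ᴺ × 44254 m.
Need 0.5 × 44254 × 10⁻ᴺ ≤ 1.1 → 10⁻ᴺ ≤ 4.971e-05, so N ≥ 4.30.
So 5 decimal places suffice (0.221 m); 4 would allow up to 2.21 m.

5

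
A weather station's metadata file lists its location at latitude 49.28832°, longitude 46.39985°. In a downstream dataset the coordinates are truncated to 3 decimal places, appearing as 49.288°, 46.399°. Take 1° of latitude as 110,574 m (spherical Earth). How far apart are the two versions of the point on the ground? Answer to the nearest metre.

71 metres

The latitude changed by +0.00032° and the longitude by +0.00085°.
North–south shift: 0.00032 × 110574 = 35.3837 m.
East–west at this latitude: 0.00085° × 110574 × cos 49.288° ≈ 0.00085 × 72122.7 = 61.3043 m.
Distance: √(35.3837² + 61.3043²) ≈ 70.7829 m.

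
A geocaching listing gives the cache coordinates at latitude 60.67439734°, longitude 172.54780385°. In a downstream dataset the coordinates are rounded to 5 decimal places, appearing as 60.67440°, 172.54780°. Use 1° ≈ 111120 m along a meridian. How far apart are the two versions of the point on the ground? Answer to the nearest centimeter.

Δlat = 60.67439734 − 60.67440 = -0.00000266°; Δlon = 172.54780385 − 172.54780 = +0.00000385°.
N–S: -0.00000266° × 111120 m/° = -0.295579 m.
East–west at this latitude: 0.00000385° × 111120 × cos 60.6744° ≈ 0.00000385 × 54423.5 = 0.20953 m.
Hypotenuse of the two orthogonal shifts: √(0.295579² + 0.20953²) = 0.362312 m.
That is 0.362312 m = 36.231 cm.

36 centimeters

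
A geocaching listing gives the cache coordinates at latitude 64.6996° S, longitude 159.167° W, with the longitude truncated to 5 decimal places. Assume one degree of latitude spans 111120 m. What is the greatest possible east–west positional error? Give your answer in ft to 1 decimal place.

1.6 ft

Truncating at 5 decimal places can drop up to a full unit in the last place, so the longitude may be off by as much as 1e-05°.
One degree of longitude at 64.6996° is 111120 × cos 64.6996° ≈ 111120 × 0.4274 = 47488.7 m.
East–west error: 1e-05° × 47488.7 m/° ≈ 0.474887 m.
Converting: 0.474887 m × 3.2808 ft/m ≈ 1.558 ft.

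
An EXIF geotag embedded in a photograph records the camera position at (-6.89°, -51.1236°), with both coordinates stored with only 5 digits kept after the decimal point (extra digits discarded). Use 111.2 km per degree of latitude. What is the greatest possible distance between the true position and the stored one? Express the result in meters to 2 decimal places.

Truncating at 5 decimal places can drop up to a full unit in the last place, so each coordinate may be off by as much as 1e-05°.
Latitude error → 1e-05 × 111200 = 1.112 m along the meridian.
East–west component at 6.89°: 1e-05° × 111200 × cos 6.89° ≈ 1e-05 × 110397 ≈ 1.10397 m.
The two errors are perpendicular, so the maximum displacement is √(1.112² + 1.10397²) ≈ 1.56694 m.

1.57 meters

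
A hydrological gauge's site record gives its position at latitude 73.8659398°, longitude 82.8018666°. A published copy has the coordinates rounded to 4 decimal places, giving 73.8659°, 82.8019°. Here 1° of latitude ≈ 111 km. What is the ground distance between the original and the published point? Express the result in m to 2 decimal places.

The latitude changed by +0.0000398° and the longitude by -0.0000334°.
North–south shift: 0.0000398 × 111000 = 4.4178 m.
E–W at 73.8659°: -0.0000334° × 111000 × cos 73.8659° = -0.0000334 × 111000 × 0.2779 ≈ -1.03024 m.
Combined displacement = (4.4178² + 1.03024²)^½ ≈ 4.53634 m.

4.54 m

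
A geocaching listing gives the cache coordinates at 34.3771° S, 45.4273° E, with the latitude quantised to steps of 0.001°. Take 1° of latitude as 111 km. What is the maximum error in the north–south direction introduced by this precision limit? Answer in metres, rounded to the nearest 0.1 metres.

With a 0.001° grid the true value lies within half a step, ±0.001°/2 = ±0.0005°, of the stored one.
North–south distance: 0.0005° × 111000 m/° = 55.5 m.

55.5 metres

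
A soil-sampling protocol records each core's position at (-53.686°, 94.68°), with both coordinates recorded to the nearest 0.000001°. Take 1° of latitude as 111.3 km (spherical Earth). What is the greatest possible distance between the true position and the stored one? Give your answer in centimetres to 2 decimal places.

Rounding to 6 decimal places leaves each coordinate within ±5e-07° of the true value.
Latitude error → 5e-07 × 111300 = 0.05565 m along the meridian.
East–west component at 53.686°: 5e-07° × 111300 × cos 53.686° ≈ 5e-07 × 65913 ≈ 0.0329565 m.
Worst case both components are at the extreme and orthogonal: √(0.05565² + 0.0329565²) ≈ 0.0646765 m.
That is 0.0646765 m = 6.4677 cm.

6.47 centimetres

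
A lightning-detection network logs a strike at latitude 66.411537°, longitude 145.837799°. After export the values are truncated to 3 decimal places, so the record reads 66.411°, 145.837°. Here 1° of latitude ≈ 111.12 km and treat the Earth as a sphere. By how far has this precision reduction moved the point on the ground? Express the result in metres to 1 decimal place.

The latitude changed by +0.000537° and the longitude by +0.000799°.
N–S: 0.000537° × 111120 m/° = 59.6714 m.
E–W at 66.411°: 0.000799° × 111120 × cos 66.411° = 0.000799 × 111120 × 0.4002 ≈ 35.5293 m.
Hypotenuse of the two orthogonal shifts: √(59.6714² + 35.5293²) = 69.4479 m.

69.4 metres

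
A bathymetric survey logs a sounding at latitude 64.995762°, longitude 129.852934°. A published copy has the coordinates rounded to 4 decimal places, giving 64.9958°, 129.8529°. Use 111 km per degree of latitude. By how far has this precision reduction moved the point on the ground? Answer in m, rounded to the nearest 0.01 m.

Δlat = 64.995762 − 64.9958 = -0.000038°; Δlon = 129.852934 − 129.8529 = +0.000034°.
North–south shift: -0.000038 × 111000 = -4.218 m.
E–W at 64.9958°: 0.000034° × 111000 × cos 64.9958° = 0.000034 × 111000 × 0.4227 ≈ 1.59521 m.
Hypotenuse of the two orthogonal shifts: √(4.218² + 1.59521²) = 4.50957 m.

4.51 m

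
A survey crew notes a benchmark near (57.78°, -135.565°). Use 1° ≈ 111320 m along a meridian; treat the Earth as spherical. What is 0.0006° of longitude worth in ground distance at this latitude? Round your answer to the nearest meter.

At 57.78° a degree of longitude is 111320 × cos 57.78° ≈ 59352.7 m, so 0.0006° corresponds to 35.6116 m.

36 meters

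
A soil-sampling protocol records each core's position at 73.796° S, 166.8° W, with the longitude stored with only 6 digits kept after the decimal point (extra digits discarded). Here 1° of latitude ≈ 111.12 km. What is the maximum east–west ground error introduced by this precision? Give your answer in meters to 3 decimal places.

0.031 meters

Truncating at 6 decimal places can drop up to a full unit in the last place, so the longitude may be off by as much as 1e-06°.
At latitude 73.796° a degree of longitude spans 111120 m × cos 73.796° = 111120 × 0.2791 ≈ 31008.9 m.
East–west error: 1e-06° × 31008.9 m/° ≈ 0.0310089 m.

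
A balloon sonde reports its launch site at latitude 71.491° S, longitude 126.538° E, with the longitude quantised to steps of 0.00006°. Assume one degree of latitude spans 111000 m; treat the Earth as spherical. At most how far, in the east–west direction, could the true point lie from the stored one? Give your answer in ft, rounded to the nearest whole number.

With a 0.00006° grid the true value lies within half a step, ±0.00006°/2 = ±3e-05°, of the stored one.
Parallels shrink by cos φ, so at 71.491° a degree of longitude is 111000 × 0.3175 ≈ 35237.4 m.
Maximum E–W displacement: 3e-05 × 35237.4 = 1.05712 m.
In feet: 1.05712 m ÷ 0.3048 ≈ 3.4682 ft.

3 ft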